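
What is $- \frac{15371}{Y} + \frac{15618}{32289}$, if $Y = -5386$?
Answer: $\frac{193477589}{57969518} \approx 3.3376$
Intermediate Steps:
$- \frac{15371}{Y} + \frac{15618}{32289} = - \frac{15371}{-5386} + \frac{15618}{32289} = \left(-15371\right) \left(- \frac{1}{5386}\right) + 15618 \cdot \frac{1}{32289} = \frac{15371}{5386} + \frac{5206}{10763} = \frac{193477589}{57969518}$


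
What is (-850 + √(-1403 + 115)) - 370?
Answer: -1220 + 2*I*√322 ≈ -1220.0 + 35.889*I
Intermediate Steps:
(-850 + √(-1403 + 115)) - 370 = (-850 + √(-1288)) - 370 = (-850 + 2*I*√322) - 370 = -1220 + 2*I*√322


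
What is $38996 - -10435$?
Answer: $49431$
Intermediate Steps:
$38996 - -10435 = 38996 + \left(-59 + 10494\right) = 38996 + 10435 = 49431$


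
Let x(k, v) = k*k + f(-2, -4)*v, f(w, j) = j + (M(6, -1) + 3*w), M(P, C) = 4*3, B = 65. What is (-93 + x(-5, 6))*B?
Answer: -3640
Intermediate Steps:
M(P, C) = 12
f(w, j) = 12 + j + 3*w (f(w, j) = j + (12 + 3*w) = 12 + j + 3*w)
x(k, v) = k² + 2*v (x(k, v) = k*k + (12 - 4 + 3*(-2))*v = k² + (12 - 4 - 6)*v = k² + 2*v)
(-93 + x(-5, 6))*B = (-93 + ((-5)² + 2*6))*65 = (-93 + (25 + 12))*65 = (-93 + 37)*65 = -56*65 = -3640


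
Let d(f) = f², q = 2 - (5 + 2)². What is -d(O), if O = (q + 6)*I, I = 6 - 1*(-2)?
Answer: -107584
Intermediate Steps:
I = 8 (I = 6 + 2 = 8)
q = -47 (q = 2 - 1*7² = 2 - 1*49 = 2 - 49 = -47)
O = -328 (O = (-47 + 6)*8 = -41*8 = -328)
-d(O) = -1*(-328)² = -1*107584 = -107584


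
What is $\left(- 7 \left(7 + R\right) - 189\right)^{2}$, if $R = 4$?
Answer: $70756$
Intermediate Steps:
$\left(- 7 \left(7 + R\right) - 189\right)^{2} = \left(- 7 \left(7 + 4\right) - 189\right)^{2} = \left(\left(-7\right) 11 - 189\right)^{2} = \left(-77 - 189\right)^{2} = \left(-266\right)^{2} = 70756$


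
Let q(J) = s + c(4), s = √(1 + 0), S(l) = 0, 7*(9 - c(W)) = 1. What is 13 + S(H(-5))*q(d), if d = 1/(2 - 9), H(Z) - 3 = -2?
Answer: 13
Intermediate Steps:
H(Z) = 1 (H(Z) = 3 - 2 = 1)
c(W) = 62/7 (c(W) = 9 - ⅐*1 = 9 - ⅐ = 62/7)
d = -⅐ (d = 1/(-7) = -⅐ ≈ -0.14286)
s = 1 (s = √1 = 1)
q(J) = 69/7 (q(J) = 1 + 62/7 = 69/7)
13 + S(H(-5))*q(d) = 13 + 0*(69/7) = 13 + 0 = 13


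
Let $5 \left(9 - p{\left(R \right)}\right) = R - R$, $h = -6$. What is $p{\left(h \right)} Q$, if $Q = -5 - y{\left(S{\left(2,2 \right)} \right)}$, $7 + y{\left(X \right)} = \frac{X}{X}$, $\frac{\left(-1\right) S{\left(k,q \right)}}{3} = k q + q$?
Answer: $9$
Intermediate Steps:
$S{\left(k,q \right)} = - 3 q - 3 k q$ ($S{\left(k,q \right)} = - 3 \left(k q + q\right) = - 3 \left(q + k q\right) = - 3 q - 3 k q$)
$y{\left(X \right)} = -6$ ($y{\left(X \right)} = -7 + \frac{X}{X} = -7 + 1 = -6$)
$p{\left(R \right)} = 9$ ($p{\left(R \right)} = 9 - \frac{R - R}{5} = 9 - 0 = 9 + 0 = 9$)
$Q = 1$ ($Q = -5 - -6 = -5 + 6 = 1$)
$p{\left(h \right)} Q = 9 \cdot 1 = 9$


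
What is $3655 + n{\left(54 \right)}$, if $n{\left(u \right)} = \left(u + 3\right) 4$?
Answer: $3883$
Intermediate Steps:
$n{\left(u \right)} = 12 + 4 u$ ($n{\left(u \right)} = \left(3 + u\right) 4 = 12 + 4 u$)
$3655 + n{\left(54 \right)} = 3655 + \left(12 + 4 \cdot 54\right) = 3655 + \left(12 + 216\right) = 3655 + 228 = 3883$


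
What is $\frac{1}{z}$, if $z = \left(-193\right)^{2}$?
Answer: $\frac{1}{37249} \approx 2.6846 \cdot 10^{-5}$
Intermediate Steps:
$z = 37249$
$\frac{1}{z} = \frac{1}{37249}$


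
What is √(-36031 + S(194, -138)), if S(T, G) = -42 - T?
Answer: I*√36267 ≈ 190.44*I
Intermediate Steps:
√(-36031 + S(194, -138)) = √(-36031 + (-42 - 1*194)) = √(-36031 + (-42 - 194)) = √(-36031 - 236) = √(-36267) = I*√36267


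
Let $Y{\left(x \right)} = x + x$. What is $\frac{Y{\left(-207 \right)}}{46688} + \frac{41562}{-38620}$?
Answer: $- \frac{244554417}{225386320} \approx -1.085$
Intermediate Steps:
$Y{\left(x \right)} = 2 x$
$\frac{Y{\left(-207 \right)}}{46688} + \frac{41562}{-38620} = \frac{2 \left(-207\right)}{46688} + \frac{41562}{-38620} = \left(-414\right) \frac{1}{46688} + 41562 \left(- \frac{1}{38620}\right) = - \frac{207}{23344} - \frac{20781}{19310} = - \frac{244554417}{225386320}$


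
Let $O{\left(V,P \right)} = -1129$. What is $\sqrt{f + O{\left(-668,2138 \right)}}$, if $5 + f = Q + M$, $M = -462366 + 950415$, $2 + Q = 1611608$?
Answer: $3 \sqrt{233169} \approx 1448.6$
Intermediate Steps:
$Q = 1611606$ ($Q = -2 + 1611608 = 1611606$)
$M = 488049$
$f = 2099650$ ($f = -5 + \left(1611606 + 488049\right) = -5 + 2099655 = 2099650$)
$\sqrt{f + O{\left(-668,2138 \right)}} = \sqrt{2099650 - 1129} = \sqrt{2098521} = 3 \sqrt{233169}$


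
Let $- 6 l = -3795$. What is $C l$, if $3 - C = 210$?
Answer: $- \frac{261855}{2} \approx -1.3093 \cdot 10^{5}$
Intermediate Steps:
$l = \frac{1265}{2}$ ($l = \left(- \frac{1}{6}\right) \left(-3795\right) = \frac{1265}{2} \approx 632.5$)
$C = -207$ ($C = 3 - 210 = -207$)
$C l = \left(-207\right) \frac{1265}{2} = - \frac{261855}{2}$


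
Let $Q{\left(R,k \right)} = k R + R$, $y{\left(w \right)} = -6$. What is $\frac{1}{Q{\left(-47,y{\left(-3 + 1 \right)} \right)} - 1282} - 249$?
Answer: $- \frac{260704}{1047} \approx -249.0$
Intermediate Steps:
$Q{\left(R,k \right)} = R + R k$ ($Q{\left(R,k \right)} = R k + R = R + R k$)
$\frac{1}{Q{\left(-47,y{\left(-3 + 1 \right)} \right)} - 1282} - 249 = \frac{1}{- 47 \left(1 - 6\right) - 1282} - 249 = \frac{1}{\left(-47\right) \left(-5\right) - 1282} - 249 = \frac{1}{235 - 1282} - 249 = \frac{1}{-1047} - 249 = - \frac{1}{1047} - 249 = - \frac{260704}{1047}$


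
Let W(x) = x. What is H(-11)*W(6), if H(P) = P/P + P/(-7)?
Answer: 108/7 ≈ 15.429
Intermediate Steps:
H(P) = 1 - P/7 (H(P) = 1 + P*(-⅐) = 1 - P/7)
H(-11)*W(6) = (1 - ⅐*(-11))*6 = (1 + 11/7)*6 = (18/7)*6 = 108/7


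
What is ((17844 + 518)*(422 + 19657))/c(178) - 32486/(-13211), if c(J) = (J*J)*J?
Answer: 2526992236825/37253381836 ≈ 67.833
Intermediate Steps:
c(J) = J³ (c(J) = J²*J = J³)
((17844 + 518)*(422 + 19657))/c(178) - 32486/(-13211) = ((17844 + 518)*(422 + 19657))/(178³) - 32486/(-13211) = (18362*20079)/5639752 - 32486*(-1/13211) = 368690598*(1/5639752) + 32486/13211 = 184345299/2819876 + 32486/13211 = 2526992236825/37253381836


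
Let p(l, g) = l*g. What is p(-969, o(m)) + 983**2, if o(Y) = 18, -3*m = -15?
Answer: 948847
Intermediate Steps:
m = 5 (m = -1/3*(-15) = 5)
p(l, g) = g*l
p(-969, o(m)) + 983**2 = 18*(-969) + 983**2 = -17442 + 966289 = 948847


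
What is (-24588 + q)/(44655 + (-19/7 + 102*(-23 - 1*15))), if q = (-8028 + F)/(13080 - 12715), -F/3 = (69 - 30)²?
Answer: -62910477/104183410 ≈ -0.60384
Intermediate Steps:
F = -4563 (F = -3*(69 - 30)² = -3*39² = -3*1521 = -4563)
q = -12591/365 (q = (-8028 - 4563)/(13080 - 12715) = -12591/365 ≈ -34.496)
(-24588 + q)/(44655 + (-19/7 + 102*(-23 - 1*15))) = (-24588 - 12591/365)/(44655 + (-19/7 + 102*(-23 - 1*15))) = -8987211/(365*(44655 + (-19*⅐ + 102*(-23 - 15)))) = -8987211/(365*(44655 + (-19/7 + 102*(-38)))) = -8987211/(365*(44655 + (-19/7 - 3876))) = -8987211/(365*(44655 - 27151/7)) = -8987211/(365*285434/7) = -8987211/365*7/285434 = -62910477/104183410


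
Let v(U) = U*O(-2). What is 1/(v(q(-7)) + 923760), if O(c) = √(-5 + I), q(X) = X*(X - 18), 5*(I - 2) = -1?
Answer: 11547/10666657945 - 7*I*√5/42666631780 ≈ 1.0825e-6 - 3.6685e-10*I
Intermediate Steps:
I = 9/5 (I = 2 + (⅕)*(-1) = 2 - ⅕ = 9/5 ≈ 1.8000)
q(X) = X*(-18 + X)
O(c) = 4*I*√5/5 (O(c) = √(-5 + 9/5) = √(-16/5) = 4*I*√5/5)
v(U) = 4*I*U*√5/5 (v(U) = U*(4*I*√5/5) = 4*I*U*√5/5)
1/(v(q(-7)) + 923760) = 1/(4*I*(-7*(-18 - 7))*√5/5 + 923760) = 1/(4*I*(-7*(-25))*√5/5 + 923760) = 1/((⅘)*I*175*√5 + 923760) = 1/(140*I*√5 + 923760) = 1/(923760 + 140*I*√5)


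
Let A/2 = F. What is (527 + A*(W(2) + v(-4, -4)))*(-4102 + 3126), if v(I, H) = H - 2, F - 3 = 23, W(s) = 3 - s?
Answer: -260592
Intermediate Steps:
F = 26 (F = 3 + 23 = 26)
v(I, H) = -2 + H
A = 52 (A = 2*26 = 52)
(527 + A*(W(2) + v(-4, -4)))*(-4102 + 3126) = (527 + 52*((3 - 1*2) + (-2 - 4)))*(-4102 + 3126) = (527 + 52*((3 - 2) - 6))*(-976) = (527 + 52*(1 - 6))*(-976) = (527 + 52*(-5))*(-976) = (527 - 260)*(-976) = 267*(-976) = -260592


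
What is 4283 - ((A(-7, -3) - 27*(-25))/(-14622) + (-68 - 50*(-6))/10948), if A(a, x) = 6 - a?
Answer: 85704234071/20010207 ≈ 4283.0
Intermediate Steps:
4283 - ((A(-7, -3) - 27*(-25))/(-14622) + (-68 - 50*(-6))/10948) = 4283 - (((6 - 1*(-7)) - 27*(-25))/(-14622) + (-68 - 50*(-6))/10948) = 4283 - (((6 + 7) + 675)*(-1/14622) + (-68 + 300)*(1/10948)) = 4283 - ((13 + 675)*(-1/14622) + 232*(1/10948)) = 4283 - (688*(-1/14622) + 58/2737) = 4283 - (-344/7311 + 58/2737) = 4283 - 1*(-517490/20010207) = 4283 + 517490/20010207 = 85704234071/20010207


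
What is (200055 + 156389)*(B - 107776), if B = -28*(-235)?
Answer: -36070707024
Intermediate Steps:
B = 6580
(200055 + 156389)*(B - 107776) = (200055 + 156389)*(6580 - 107776) = 356444*(-101196) = -36070707024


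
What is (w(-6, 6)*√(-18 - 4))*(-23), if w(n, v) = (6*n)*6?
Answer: 4968*I*√22 ≈ 23302.0*I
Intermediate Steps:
w(n, v) = 36*n
(w(-6, 6)*√(-18 - 4))*(-23) = ((36*(-6))*√(-18 - 4))*(-23) = -216*I*√22*(-23) = 4968*I*√22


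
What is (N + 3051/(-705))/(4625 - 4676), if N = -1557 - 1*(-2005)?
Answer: -104263/11985 ≈ -8.6995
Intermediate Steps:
N = 448 (N = -1557 + 2005 = 448)
(N + 3051/(-705))/(4625 - 4676) = (448 + 3051/(-705))/(4625 - 4676) = (448 + 3051*(-1/705))/(-51) = (448 - 1017/235)*(-1/51) = (104263/235)*(-1/51) = -104263/11985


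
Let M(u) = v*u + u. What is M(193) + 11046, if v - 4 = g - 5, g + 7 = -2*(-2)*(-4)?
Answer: 6607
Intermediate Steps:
g = -23 (g = -7 - 2*(-2)*(-4) = -7 + 4*(-4) = -7 - 16 = -23)
v = -24 (v = 4 + (-23 - 5) = 4 - 28 = -24)
M(u) = -23*u (M(u) = -24*u + u = -23*u)
M(193) + 11046 = -23*193 + 11046 = -4439 + 11046 = 6607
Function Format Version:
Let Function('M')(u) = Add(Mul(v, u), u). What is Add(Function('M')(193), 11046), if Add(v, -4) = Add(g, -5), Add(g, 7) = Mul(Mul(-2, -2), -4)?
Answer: 6607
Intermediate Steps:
g = -23 (g = Add(-7, Mul(Mul(-2, -2), -4)) = Add(-7, Mul(4, -4)) = Add(-7, -16) = -23)
v = -24 (v = Add(4, Add(-23, -5)) = Add(4, -28) = -24)
Function('M')(u) = Mul(-23, u) (Function('M')(u) = Add(Mul(-24, u), u) = Mul(-23, u))
Add(Function('M')(193), 11046) = Add(Mul(-23, 193), 11046) = Add(-4439, 11046) = 6607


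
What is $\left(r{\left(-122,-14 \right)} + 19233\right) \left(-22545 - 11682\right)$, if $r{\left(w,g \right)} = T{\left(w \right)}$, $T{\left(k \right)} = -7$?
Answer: $-658048302$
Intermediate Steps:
$r{\left(w,g \right)} = -7$
$\left(r{\left(-122,-14 \right)} + 19233\right) \left(-22545 - 11682\right) = \left(-7 + 19233\right) \left(-22545 - 11682\right) = 19226 \left(-34227\right) = -658048302$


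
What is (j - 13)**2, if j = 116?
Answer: 10609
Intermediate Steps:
(j - 13)**2 = (116 - 13)**2 = 103**2 = 10609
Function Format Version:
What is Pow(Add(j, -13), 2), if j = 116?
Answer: 10609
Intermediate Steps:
Pow(Add(j, -13), 2) = Pow(Add(116, -13), 2) = Pow(103, 2) = 10609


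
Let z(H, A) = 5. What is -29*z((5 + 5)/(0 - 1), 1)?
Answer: -145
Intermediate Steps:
-29*z((5 + 5)/(0 - 1), 1) = -29*5 = -145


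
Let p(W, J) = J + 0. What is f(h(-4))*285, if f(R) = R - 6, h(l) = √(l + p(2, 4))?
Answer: -1710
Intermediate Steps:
p(W, J) = J
h(l) = √(4 + l) (h(l) = √(l + 4) = √(4 + l))
f(R) = -6 + R
f(h(-4))*285 = (-6 + √(4 - 4))*285 = (-6 + √0)*285 = (-6 + 0)*285 = -6*285 = -1710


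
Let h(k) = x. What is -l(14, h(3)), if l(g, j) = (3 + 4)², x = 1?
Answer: -49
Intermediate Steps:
h(k) = 1
l(g, j) = 49 (l(g, j) = 7² = 49)
-l(14, h(3)) = -1*49 = -49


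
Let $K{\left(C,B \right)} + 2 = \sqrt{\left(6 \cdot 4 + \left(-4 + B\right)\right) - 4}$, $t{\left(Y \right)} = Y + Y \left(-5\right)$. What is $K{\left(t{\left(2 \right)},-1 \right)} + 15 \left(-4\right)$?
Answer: $-62 + \sqrt{15} \approx -58.127$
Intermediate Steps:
$t{\left(Y \right)} = - 4 Y$ ($t{\left(Y \right)} = Y - 5 Y = - 4 Y$)
$K{\left(C,B \right)} = -2 + \sqrt{16 + B}$ ($K{\left(C,B \right)} = -2 + \sqrt{\left(6 \cdot 4 + \left(-4 + B\right)\right) - 4} = -2 + \sqrt{\left(24 + \left(-4 + B\right)\right) - 4} = -2 + \sqrt{\left(20 + B\right) - 4} = -2 + \sqrt{16 + B}$)
$K{\left(t{\left(2 \right)},-1 \right)} + 15 \left(-4\right) = \left(-2 + \sqrt{16 - 1}\right) + 15 \left(-4\right) = \left(-2 + \sqrt{15}\right) - 60 = -62 + \sqrt{15}$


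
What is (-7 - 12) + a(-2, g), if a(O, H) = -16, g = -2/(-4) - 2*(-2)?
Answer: -35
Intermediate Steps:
g = 9/2 (g = -2*(-¼) + 4 = ½ + 4 = 9/2 ≈ 4.5000)
(-7 - 12) + a(-2, g) = (-7 - 12) - 16 = -19 - 16 = -35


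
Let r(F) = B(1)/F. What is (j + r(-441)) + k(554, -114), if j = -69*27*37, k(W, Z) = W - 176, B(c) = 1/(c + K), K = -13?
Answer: -362782475/5292 ≈ -68553.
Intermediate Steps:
B(c) = 1/(-13 + c) (B(c) = 1/(c - 13) = 1/(-13 + c))
k(W, Z) = -176 + W
j = -68931 (j = -1863*37 = -68931)
r(F) = -1/(12*F) (r(F) = 1/((-13 + 1)*F) = 1/((-12)*F) = -1/(12*F))
(j + r(-441)) + k(554, -114) = (-68931 - 1/12/(-441)) + (-176 + 554) = (-68931 - 1/12*(-1/441)) + 378 = (-68931 + 1/5292) + 378 = -364782851/5292 + 378 = -362782475/5292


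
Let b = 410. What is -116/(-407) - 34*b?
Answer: -5673464/407 ≈ -13940.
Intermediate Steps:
-116/(-407) - 34*b = -116/(-407) - 34*410 = -116*(-1/407) - 13940 = 116/407 - 13940 = -5673464/407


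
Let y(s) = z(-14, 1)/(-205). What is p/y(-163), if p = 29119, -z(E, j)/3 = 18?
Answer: 5969395/54 ≈ 1.1054e+5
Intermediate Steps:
z(E, j) = -54 (z(E, j) = -3*18 = -54)
y(s) = 54/205 (y(s) = -54/(-205) = -54*(-1/205) = 54/205)
p/y(-163) = 29119/(54/205) = 29119*(205/54) = 5969395/54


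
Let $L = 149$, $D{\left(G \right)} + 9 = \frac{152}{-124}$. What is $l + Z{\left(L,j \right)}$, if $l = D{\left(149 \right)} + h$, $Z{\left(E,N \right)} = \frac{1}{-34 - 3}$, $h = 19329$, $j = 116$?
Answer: $\frac{22158603}{1147} \approx 19319.0$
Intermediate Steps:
$D{\left(G \right)} = - \frac{317}{31}$ ($D{\left(G \right)} = -9 + \frac{152}{-124} = -9 + 152 \left(- \frac{1}{124}\right) = -9 - \frac{38}{31} = - \frac{317}{31}$)
$Z{\left(E,N \right)} = - \frac{1}{37}$ ($Z{\left(E,N \right)} = \frac{1}{-37} = - \frac{1}{37}$)
$l = \frac{598882}{31}$ ($l = - \frac{317}{31} + 19329 = \frac{598882}{31} \approx 19319.0$)
$l + Z{\left(L,j \right)} = \frac{598882}{31} - \frac{1}{37} = \frac{22158603}{1147}$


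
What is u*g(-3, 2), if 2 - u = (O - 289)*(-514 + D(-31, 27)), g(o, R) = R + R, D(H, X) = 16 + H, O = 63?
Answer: -478208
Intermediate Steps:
g(o, R) = 2*R
u = -119552 (u = 2 - (63 - 289)*(-514 + (16 - 31)) = 2 - (-226)*(-514 - 15) = 2 - (-226)*(-529) = 2 - 1*119554 = 2 - 119554 = -119552)
u*g(-3, 2) = -239104*2 = -119552*4 = -478208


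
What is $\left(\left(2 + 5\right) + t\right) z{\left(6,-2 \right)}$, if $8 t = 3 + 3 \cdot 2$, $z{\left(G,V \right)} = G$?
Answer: $\frac{195}{4} \approx 48.75$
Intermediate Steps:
$t = \frac{9}{8}$ ($t = \frac{3 + 3 \cdot 2}{8} = \frac{3 + 6}{8} = \frac{1}{8} \cdot 9 = \frac{9}{8} \approx 1.125$)
$\left(\left(2 + 5\right) + t\right) z{\left(6,-2 \right)} = \left(\left(2 + 5\right) + \frac{9}{8}\right) 6 = \left(7 + \frac{9}{8}\right) 6 = \frac{65}{8} \cdot 6 = \frac{195}{4}$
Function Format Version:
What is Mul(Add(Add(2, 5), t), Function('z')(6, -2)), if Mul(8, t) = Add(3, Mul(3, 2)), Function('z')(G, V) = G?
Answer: Rational(195, 4) ≈ 48.750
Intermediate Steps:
t = Rational(9, 8) (t = Mul(Rational(1, 8), Add(3, Mul(3, 2))) = Mul(Rational(1, 8), Add(3, 6)) = Mul(Rational(1, 8), 9) = Rational(9, 8) ≈ 1.1250)
Mul(Add(Add(2, 5), t), Function('z')(6, -2)) = Mul(Add(Add(2, 5), Rational(9, 8)), 6) = Mul(Add(7, Rational(9, 8)), 6) = Mul(Rational(65, 8), 6) = Rational(195, 4)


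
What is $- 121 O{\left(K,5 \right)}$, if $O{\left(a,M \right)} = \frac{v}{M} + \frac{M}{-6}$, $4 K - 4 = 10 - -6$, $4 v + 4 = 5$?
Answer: $\frac{5687}{60} \approx 94.783$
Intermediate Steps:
$v = \frac{1}{4}$ ($v = -1 + \frac{1}{4} \cdot 5 = -1 + \frac{5}{4} = \frac{1}{4} \approx 0.25$)
$K = 5$ ($K = 1 + \frac{10 - -6}{4} = 1 + \frac{10 + 6}{4} = 1 + \frac{1}{4} \cdot 16 = 1 + 4 = 5$)
$O{\left(a,M \right)} = - \frac{M}{6} + \frac{1}{4 M}$ ($O{\left(a,M \right)} = \frac{1}{4 M} + \frac{M}{-6} = \frac{1}{4 M} + M \left(- \frac{1}{6}\right) = \frac{1}{4 M} - \frac{M}{6} = - \frac{M}{6} + \frac{1}{4 M}$)
$- 121 O{\left(K,5 \right)} = - 121 \left(\left(- \frac{1}{6}\right) 5 + \frac{1}{4 \cdot 5}\right) = - 121 \left(- \frac{5}{6} + \frac{1}{4} \cdot \frac{1}{5}\right) = - 121 \left(- \frac{5}{6} + \frac{1}{20}\right) = \left(-121\right) \left(- \frac{47}{60}\right) = \frac{5687}{60}$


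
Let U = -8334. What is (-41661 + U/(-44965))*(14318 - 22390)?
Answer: 15121104302232/44965 ≈ 3.3629e+8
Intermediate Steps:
(-41661 + U/(-44965))*(14318 - 22390) = (-41661 - 8334/(-44965))*(14318 - 22390) = (-41661 - 8334*(-1/44965))*(-8072) = (-41661 + 8334/44965)*(-8072) = -1873278531/44965*(-8072) = 15121104302232/44965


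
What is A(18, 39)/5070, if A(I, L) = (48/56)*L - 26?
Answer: 2/1365 ≈ 0.0014652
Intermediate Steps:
A(I, L) = -26 + 6*L/7 (A(I, L) = (48*(1/56))*L - 26 = 6*L/7 - 26 = -26 + 6*L/7)
A(18, 39)/5070 = (-26 + (6/7)*39)/5070 = (-26 + 234/7)*(1/5070) = (52/7)*(1/5070) = 2/1365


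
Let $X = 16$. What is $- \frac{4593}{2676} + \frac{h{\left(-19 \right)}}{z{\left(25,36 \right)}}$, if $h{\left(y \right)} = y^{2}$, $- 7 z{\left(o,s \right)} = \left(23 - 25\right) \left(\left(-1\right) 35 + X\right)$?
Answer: $- \frac{60849}{892} \approx -68.216$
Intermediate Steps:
$z{\left(o,s \right)} = - \frac{38}{7}$ ($z{\left(o,s \right)} = - \frac{\left(23 - 25\right) \left(\left(-1\right) 35 + 16\right)}{7} = - \frac{\left(-2\right) \left(-35 + 16\right)}{7} = - \frac{\left(-2\right) \left(-19\right)}{7} = \left(- \frac{1}{7}\right) 38 = - \frac{38}{7}$)
$- \frac{4593}{2676} + \frac{h{\left(-19 \right)}}{z{\left(25,36 \right)}} = - \frac{4593}{2676} + \frac{\left(-19\right)^{2}}{- \frac{38}{7}} = \left(-4593\right) \frac{1}{2676} + 361 \left(- \frac{7}{38}\right) = - \frac{1531}{892} - \frac{133}{2} = - \frac{60849}{892}$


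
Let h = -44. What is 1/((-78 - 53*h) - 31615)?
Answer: -1/29361 ≈ -3.4059e-5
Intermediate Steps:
1/((-78 - 53*h) - 31615) = 1/((-78 - 53*(-44)) - 31615) = 1/((-78 + 2332) - 31615) = 1/(2254 - 31615) = 1/(-29361) = -1/29361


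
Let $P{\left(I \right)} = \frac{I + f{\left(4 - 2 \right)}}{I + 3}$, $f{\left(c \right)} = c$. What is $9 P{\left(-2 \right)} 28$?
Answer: $0$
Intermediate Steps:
$P{\left(I \right)} = \frac{2 + I}{3 + I}$ ($P{\left(I \right)} = \frac{I + \left(4 - 2\right)}{I + 3} = \frac{I + \left(4 - 2\right)}{3 + I} = \frac{I + 2}{3 + I} = \frac{2 + I}{3 + I}$)
$9 P{\left(-2 \right)} 28 = 9 \frac{2 - 2}{3 - 2} \cdot 28 = 9 \cdot 1^{-1} \cdot 0 \cdot 28 = 9 \cdot 1 \cdot 0 \cdot 28 = 9 \cdot 0 \cdot 28 = 0 \cdot 28 = 0$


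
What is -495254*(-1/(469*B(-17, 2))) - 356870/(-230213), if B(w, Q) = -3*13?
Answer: -107486399932/4210825983 ≈ -25.526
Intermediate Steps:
B(w, Q) = -39
-495254*(-1/(469*B(-17, 2))) - 356870/(-230213) = -495254/((-39*(-469))) - 356870/(-230213) = -495254/18291 - 356870*(-1/230213) = -495254*1/18291 + 356870/230213 = -495254/18291 + 356870/230213 = -107486399932/4210825983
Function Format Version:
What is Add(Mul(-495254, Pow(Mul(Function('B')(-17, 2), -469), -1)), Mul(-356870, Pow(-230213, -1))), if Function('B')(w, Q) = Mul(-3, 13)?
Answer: Rational(-107486399932, 4210825983) ≈ -25.526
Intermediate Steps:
Function('B')(w, Q) = -39
Add(Mul(-495254, Pow(Mul(Function('B')(-17, 2), -469), -1)), Mul(-356870, Pow(-230213, -1))) = Add(Mul(-495254, Pow(Mul(-39, -469), -1)), Mul(-356870, Pow(-230213, -1))) = Add(Mul(-495254, Pow(18291, -1)), Mul(-356870, Rational(-1, 230213))) = Add(Mul(-495254, Rational(1, 18291)), Rational(356870, 230213)) = Add(Rational(-495254, 18291), Rational(356870, 230213)) = Rational(-107486399932, 4210825983)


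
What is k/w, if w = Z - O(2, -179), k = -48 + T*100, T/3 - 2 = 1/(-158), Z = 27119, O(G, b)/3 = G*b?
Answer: 43458/2227247 ≈ 0.019512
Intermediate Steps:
O(G, b) = 3*G*b (O(G, b) = 3*(G*b) = 3*G*b)
T = 945/158 (T = 6 + 3/(-158) = 6 + 3*(-1/158) = 6 - 3/158 = 945/158 ≈ 5.9810)
k = 43458/79 (k = -48 + (945/158)*100 = -48 + 47250/79 = 43458/79 ≈ 550.10)
w = 28193 (w = 27119 - 3*2*(-179) = 27119 - 1*(-1074) = 27119 + 1074 = 28193)
k/w = (43458/79)/28193 = (43458/79)*(1/28193) = 43458/2227247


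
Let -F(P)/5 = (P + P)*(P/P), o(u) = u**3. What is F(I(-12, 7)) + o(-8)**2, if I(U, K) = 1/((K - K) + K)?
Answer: 1834998/7 ≈ 2.6214e+5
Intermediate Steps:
I(U, K) = 1/K (I(U, K) = 1/(0 + K) = 1/K)
F(P) = -10*P (F(P) = -5*(P + P)*P/P = -5*2*P = -10*P)
F(I(-12, 7)) + o(-8)**2 = -10/7 + ((-8)**3)**2 = -10*1/7 + (-512)**2 = -10/7 + 262144 = 1834998/7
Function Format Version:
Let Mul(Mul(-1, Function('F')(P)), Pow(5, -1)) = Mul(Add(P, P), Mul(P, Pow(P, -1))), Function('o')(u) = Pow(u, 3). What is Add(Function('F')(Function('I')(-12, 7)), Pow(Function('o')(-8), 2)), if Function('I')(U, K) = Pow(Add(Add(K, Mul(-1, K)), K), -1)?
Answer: Rational(1834998, 7) ≈ 2.6214e+5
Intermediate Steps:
Function('I')(U, K) = Pow(K, -1) (Function('I')(U, K) = Pow(Add(0, K), -1) = Pow(K, -1))
Function('F')(P) = Mul(-10, P) (Function('F')(P) = Mul(-5, Mul(Add(P, P), Mul(P, Pow(P, -1)))) = Mul(-5, Mul(Mul(2, P), 1)) = Mul(-5, Mul(2, P)) = Mul(-10, P))
Add(Function('F')(Function('I')(-12, 7)), Pow(Function('o')(-8), 2)) = Add(Mul(-10, Pow(7, -1)), Pow(Pow(-8, 3), 2)) = Add(Mul(-10, Rational(1, 7)), Pow(-512, 2)) = Add(Rational(-10, 7), 262144) = Rational(1834998, 7)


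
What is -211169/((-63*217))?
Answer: 30167/1953 ≈ 15.446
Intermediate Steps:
-211169/((-63*217)) = -211169/(-13671) = -211169*(-1/13671) = 30167/1953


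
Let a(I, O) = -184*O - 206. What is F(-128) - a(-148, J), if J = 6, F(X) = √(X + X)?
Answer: 1310 + 16*I ≈ 1310.0 + 16.0*I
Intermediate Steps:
F(X) = √2*√X (F(X) = √(2*X) = √2*√X)
a(I, O) = -206 - 184*O
F(-128) - a(-148, J) = √2*√(-128) - (-206 - 184*6) = √2*(8*I*√2) - (-206 - 1104) = 16*I - 1*(-1310) = 16*I + 1310 = 1310 + 16*I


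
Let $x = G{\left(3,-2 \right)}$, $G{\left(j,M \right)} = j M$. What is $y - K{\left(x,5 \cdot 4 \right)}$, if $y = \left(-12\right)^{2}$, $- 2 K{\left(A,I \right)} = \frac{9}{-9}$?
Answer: $\frac{287}{2} \approx 143.5$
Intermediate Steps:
$G{\left(j,M \right)} = M j$
$x = -6$ ($x = \left(-2\right) 3 = -6$)
$K{\left(A,I \right)} = \frac{1}{2}$ ($K{\left(A,I \right)} = - \frac{9 \frac{1}{-9}}{2} = - \frac{9 \left(- \frac{1}{9}\right)}{2} = \left(- \frac{1}{2}\right) \left(-1\right) = \frac{1}{2}$)
$y = 144$
$y - K{\left(x,5 \cdot 4 \right)} = 144 - \frac{1}{2} = \frac{287}{2}$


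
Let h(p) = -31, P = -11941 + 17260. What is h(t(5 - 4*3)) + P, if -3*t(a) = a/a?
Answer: 5288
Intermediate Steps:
t(a) = -⅓ (t(a) = -a/(3*a) = -⅓*1 = -⅓)
P = 5319
h(t(5 - 4*3)) + P = -31 + 5319 = 5288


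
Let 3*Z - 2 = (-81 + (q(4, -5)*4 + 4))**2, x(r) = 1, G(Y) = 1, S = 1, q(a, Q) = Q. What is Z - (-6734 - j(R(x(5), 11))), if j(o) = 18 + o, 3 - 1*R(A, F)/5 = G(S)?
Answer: 9899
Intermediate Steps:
R(A, F) = 10 (R(A, F) = 15 - 5*1 = 15 - 5 = 10)
Z = 3137 (Z = 2/3 + (-81 + (-5*4 + 4))**2/3 = 2/3 + (-81 + (-20 + 4))**2/3 = 2/3 + (-81 - 16)**2/3 = 2/3 + (1/3)*(-97)**2 = 2/3 + (1/3)*9409 = 2/3 + 9409/3 = 3137)
Z - (-6734 - j(R(x(5), 11))) = 3137 - (-6734 - (18 + 10)) = 3137 - (-6734 - 1*28) = 3137 - (-6734 - 28) = 3137 - 1*(-6762) = 3137 + 6762 = 9899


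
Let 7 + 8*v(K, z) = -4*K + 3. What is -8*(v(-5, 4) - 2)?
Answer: 0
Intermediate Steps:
v(K, z) = -1/2 - K/2 (v(K, z) = -7/8 + (-4*K + 3)/8 = -7/8 + (3 - 4*K)/8 = -7/8 + (3/8 - K/2) = -1/2 - K/2)
-8*(v(-5, 4) - 2) = -8*((-1/2 - 1/2*(-5)) - 2) = -8*((-1/2 + 5/2) - 2) = -8*(2 - 2) = -8*0 = 0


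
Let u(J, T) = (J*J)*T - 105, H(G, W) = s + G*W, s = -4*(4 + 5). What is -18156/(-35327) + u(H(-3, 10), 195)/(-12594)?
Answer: -9925031447/148302746 ≈ -66.924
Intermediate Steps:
s = -36 (s = -4*9 = -36)
H(G, W) = -36 + G*W
u(J, T) = -105 + T*J² (u(J, T) = J²*T - 105 = T*J² - 105 = -105 + T*J²)
-18156/(-35327) + u(H(-3, 10), 195)/(-12594) = -18156/(-35327) + (-105 + 195*(-36 - 3*10)²)/(-12594) = -18156*(-1/35327) + (-105 + 195*(-36 - 30)²)*(-1/12594) = 18156/35327 + (-105 + 195*(-66)²)*(-1/12594) = 18156/35327 + (-105 + 195*4356)*(-1/12594) = 18156/35327 + (-105 + 849420)*(-1/12594) = 18156/35327 + 849315*(-1/12594) = 18156/35327 - 283105/4198 = -9925031447/148302746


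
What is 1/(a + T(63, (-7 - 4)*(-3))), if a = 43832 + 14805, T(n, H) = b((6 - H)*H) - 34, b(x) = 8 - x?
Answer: 1/59502 ≈ 1.6806e-5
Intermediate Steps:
T(n, H) = -26 - H*(6 - H) (T(n, H) = (8 - (6 - H)*H) - 34 = (8 - H*(6 - H)) - 34 = -26 - H*(6 - H))
a = 58637
1/(a + T(63, (-7 - 4)*(-3))) = 1/(58637 + (-26 + ((-7 - 4)*(-3))*(-6 + (-7 - 4)*(-3)))) = 1/(58637 + (-26 + (-11*(-3))*(-6 - 11*(-3)))) = 1/(58637 + (-26 + 33*(-6 + 33))) = 1/(58637 + (-26 + 33*27)) = 1/(58637 + (-26 + 891)) = 1/(58637 + 865) = 1/59502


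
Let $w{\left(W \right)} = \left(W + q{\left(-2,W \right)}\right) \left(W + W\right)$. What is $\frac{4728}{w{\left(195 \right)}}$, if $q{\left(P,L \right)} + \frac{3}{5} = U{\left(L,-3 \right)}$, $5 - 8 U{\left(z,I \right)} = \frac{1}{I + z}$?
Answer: $\frac{1210368}{19471231} \approx 0.062162$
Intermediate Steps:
$U{\left(z,I \right)} = \frac{5}{8} - \frac{1}{8 \left(I + z\right)}$
$q{\left(P,L \right)} = - \frac{3}{5} + \frac{-16 + 5 L}{8 \left(-3 + L\right)}$ ($q{\left(P,L \right)} = - \frac{3}{5} + \frac{-1 + 5 \left(-3\right) + 5 L}{8 \left(-3 + L\right)} = - \frac{3}{5} + \frac{-1 - 15 + 5 L}{8 \left(-3 + L\right)} = - \frac{3}{5} + \frac{-16 + 5 L}{8 \left(-3 + L\right)}$)
$w{\left(W \right)} = 2 W \left(W + \frac{-8 + W}{40 \left(-3 + W\right)}\right)$ ($w{\left(W \right)} = \left(W + \frac{-8 + W}{40 \left(-3 + W\right)}\right) \left(W + W\right) = \left(W + \frac{-8 + W}{40 \left(-3 + W\right)}\right) 2 W = 2 W \left(W + \frac{-8 + W}{40 \left(-3 + W\right)}\right)$)
$\frac{4728}{w{\left(195 \right)}} = \frac{4728}{\frac{1}{20} \cdot 195 \frac{1}{-3 + 195} \left(-8 - 23205 + 40 \cdot 195^{2}\right)} = \frac{4728}{\frac{1}{20} \cdot 195 \cdot \frac{1}{192} \left(-8 - 23205 + 40 \cdot 38025\right)} = \frac{4728}{\frac{1}{20} \cdot 195 \cdot \frac{1}{192} \left(-8 - 23205 + 1521000\right)} = \frac{4728}{\frac{1}{20} \cdot 195 \cdot \frac{1}{192} \cdot 1497787} = \frac{4728}{\frac{19471231}{256}} = 4728 \cdot \frac{256}{19471231} = \frac{1210368}{19471231}$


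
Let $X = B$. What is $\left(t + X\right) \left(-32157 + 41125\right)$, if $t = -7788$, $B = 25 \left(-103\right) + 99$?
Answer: $-92047552$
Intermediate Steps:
$B = -2476$ ($B = -2575 + 99 = -2476$)
$X = -2476$
$\left(t + X\right) \left(-32157 + 41125\right) = \left(-7788 - 2476\right) \left(-32157 + 41125\right) = \left(-10264\right) 8968 = -92047552$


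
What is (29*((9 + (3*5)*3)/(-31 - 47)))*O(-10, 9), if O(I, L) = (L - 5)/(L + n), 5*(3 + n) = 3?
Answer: -1740/143 ≈ -12.168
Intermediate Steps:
n = -12/5 (n = -3 + (1/5)*3 = -3 + 3/5 = -12/5 ≈ -2.4000)
O(I, L) = (-5 + L)/(-12/5 + L) (O(I, L) = (L - 5)/(L - 12/5) = (-5 + L)/(-12/5 + L))
(29*((9 + (3*5)*3)/(-31 - 47)))*O(-10, 9) = (29*((9 + (3*5)*3)/(-31 - 47)))*(5*(-5 + 9)/(-12 + 5*9)) = (29*((9 + 15*3)/(-78)))*(5*4/(-12 + 45)) = (29*((9 + 45)*(-1/78)))*(5*4/33) = (29*(54*(-1/78)))*(5*(1/33)*4) = (29*(-9/13))*(20/33) = -261/13*20/33 = -1740/143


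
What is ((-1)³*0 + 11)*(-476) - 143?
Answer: -5379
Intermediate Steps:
((-1)³*0 + 11)*(-476) - 143 = (-1*0 + 11)*(-476) - 143 = (0 + 11)*(-476) - 143 = 11*(-476) - 143 = -5236 - 143 = -5379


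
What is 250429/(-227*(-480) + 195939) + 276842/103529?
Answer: 110335512899/31565888571 ≈ 3.4954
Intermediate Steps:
250429/(-227*(-480) + 195939) + 276842/103529 = 250429/(108960 + 195939) + 276842*(1/103529) = 250429/304899 + 276842/103529 = 110335512899/31565888571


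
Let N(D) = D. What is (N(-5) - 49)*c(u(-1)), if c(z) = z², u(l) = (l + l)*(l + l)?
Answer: -864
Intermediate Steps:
u(l) = 4*l² (u(l) = (2*l)*(2*l) = 4*l²)
(N(-5) - 49)*c(u(-1)) = (-5 - 49)*(4*(-1)²)² = -54*(4*1)² = -54*4² = -54*16 = -864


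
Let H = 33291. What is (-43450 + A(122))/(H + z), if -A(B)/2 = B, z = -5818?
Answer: -43694/27473 ≈ -1.5904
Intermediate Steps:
A(B) = -2*B
(-43450 + A(122))/(H + z) = (-43450 - 2*122)/(33291 - 5818) = (-43450 - 244)/27473 = -43694*1/27473 = -43694/27473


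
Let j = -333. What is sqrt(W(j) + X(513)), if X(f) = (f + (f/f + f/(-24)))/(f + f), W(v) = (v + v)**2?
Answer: sqrt(207520560573)/684 ≈ 666.00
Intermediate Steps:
W(v) = 4*v**2 (W(v) = (2*v)**2 = 4*v**2)
X(f) = (1 + 23*f/24)/(2*f) (X(f) = (f + (1 + f*(-1/24)))/((2*f)) = (f + (1 - f/24))*(1/(2*f)) = (1 + 23*f/24)*(1/(2*f)) = (1 + 23*f/24)/(2*f))
sqrt(W(j) + X(513)) = sqrt(4*(-333)**2 + (1/48)*(24 + 23*513)/513) = sqrt(4*110889 + (1/48)*(1/513)*(24 + 11799)) = sqrt(443556 + (1/48)*(1/513)*11823) = sqrt(443556 + 3941/8208) = sqrt(3640711589/8208) = sqrt(207520560573)/684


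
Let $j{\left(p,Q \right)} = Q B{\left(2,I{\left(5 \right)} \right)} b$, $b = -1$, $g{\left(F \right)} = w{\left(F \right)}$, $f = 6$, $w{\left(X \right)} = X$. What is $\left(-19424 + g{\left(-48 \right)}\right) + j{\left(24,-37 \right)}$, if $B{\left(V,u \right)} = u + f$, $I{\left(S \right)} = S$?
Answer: $-19065$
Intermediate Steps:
$g{\left(F \right)} = F$
$B{\left(V,u \right)} = 6 + u$ ($B{\left(V,u \right)} = u + 6 = 6 + u$)
$j{\left(p,Q \right)} = - 11 Q$ ($j{\left(p,Q \right)} = Q \left(6 + 5\right) \left(-1\right) = Q 11 \left(-1\right) = 11 Q \left(-1\right) = - 11 Q$)
$\left(-19424 + g{\left(-48 \right)}\right) + j{\left(24,-37 \right)} = \left(-19424 - 48\right) - -407 = -19472 + 407 = -19065$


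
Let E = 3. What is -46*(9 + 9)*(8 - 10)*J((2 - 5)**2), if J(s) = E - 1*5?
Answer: -3312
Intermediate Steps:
J(s) = -2 (J(s) = 3 - 1*5 = 3 - 5 = -2)
-46*(9 + 9)*(8 - 10)*J((2 - 5)**2) = -46*(9 + 9)*(8 - 10)*(-2) = -46*18*(-2)*(-2) = -(-1656)*(-2) = -46*72 = -3312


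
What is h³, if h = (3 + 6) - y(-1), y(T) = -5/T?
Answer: 64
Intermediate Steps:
h = 4 (h = (3 + 6) - (-5)/(-1) = 9 - (-5)*(-1) = 9 - 1*5 = 9 - 5 = 4)
h³ = 4³ = 64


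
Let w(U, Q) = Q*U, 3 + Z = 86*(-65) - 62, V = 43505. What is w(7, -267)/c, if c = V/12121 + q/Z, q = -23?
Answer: -128109212595/246299558 ≈ -520.14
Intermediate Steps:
Z = -5655 (Z = -3 + (86*(-65) - 62) = -3 + (-5590 - 62) = -3 - 5652 = -5655)
c = 246299558/68544255 (c = 43505/12121 - 23/(-5655) = 43505*(1/12121) - 23*(-1/5655) = 43505/12121 + 23/5655 = 246299558/68544255 ≈ 3.5933)
w(7, -267)/c = (-267*7)/(246299558/68544255) = -1869*68544255/246299558 = -128109212595/246299558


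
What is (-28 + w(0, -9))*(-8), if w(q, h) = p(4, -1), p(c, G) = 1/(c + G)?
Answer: 664/3 ≈ 221.33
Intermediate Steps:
p(c, G) = 1/(G + c)
w(q, h) = ⅓ (w(q, h) = 1/(-1 + 4) = 1/3 = ⅓)
(-28 + w(0, -9))*(-8) = (-28 + ⅓)*(-8) = -83/3*(-8) = 664/3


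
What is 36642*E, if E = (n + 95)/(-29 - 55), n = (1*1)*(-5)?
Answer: -274815/7 ≈ -39259.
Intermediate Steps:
n = -5 (n = 1*(-5) = -5)
E = -15/14 (E = (-5 + 95)/(-29 - 55) = 90/(-84) = 90*(-1/84) = -15/14 ≈ -1.0714)
36642*E = 36642*(-15/14) = -274815/7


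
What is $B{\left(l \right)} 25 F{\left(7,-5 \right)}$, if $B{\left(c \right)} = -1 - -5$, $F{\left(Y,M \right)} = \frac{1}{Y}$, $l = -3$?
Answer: $\frac{100}{7} \approx 14.286$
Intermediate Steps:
$B{\left(c \right)} = 4$ ($B{\left(c \right)} = -1 + 5 = 4$)
$B{\left(l \right)} 25 F{\left(7,-5 \right)} = \frac{4 \cdot 25}{7} = 100 \cdot \frac{1}{7} = \frac{100}{7}$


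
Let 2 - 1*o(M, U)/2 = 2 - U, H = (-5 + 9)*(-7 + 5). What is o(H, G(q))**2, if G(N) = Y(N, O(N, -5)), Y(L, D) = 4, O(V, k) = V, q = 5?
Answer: 64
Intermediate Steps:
H = -8 (H = 4*(-2) = -8)
G(N) = 4
o(M, U) = 2*U (o(M, U) = 4 - 2*(2 - U) = 4 + (-4 + 2*U) = 2*U)
o(H, G(q))**2 = (2*4)**2 = 8**2 = 64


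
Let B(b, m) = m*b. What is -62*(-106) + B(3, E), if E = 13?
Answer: 6611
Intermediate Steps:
B(b, m) = b*m
-62*(-106) + B(3, E) = -62*(-106) + 3*13 = 6572 + 39 = 6611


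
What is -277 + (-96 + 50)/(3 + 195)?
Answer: -27446/99 ≈ -277.23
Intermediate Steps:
-277 + (-96 + 50)/(3 + 195) = -277 - 46/198 = -277 - 46*1/198 = -277 - 23/99 = -27446/99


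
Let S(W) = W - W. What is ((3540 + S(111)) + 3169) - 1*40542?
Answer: -33833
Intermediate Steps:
S(W) = 0
((3540 + S(111)) + 3169) - 1*40542 = ((3540 + 0) + 3169) - 1*40542 = (3540 + 3169) - 40542 = 6709 - 40542 = -33833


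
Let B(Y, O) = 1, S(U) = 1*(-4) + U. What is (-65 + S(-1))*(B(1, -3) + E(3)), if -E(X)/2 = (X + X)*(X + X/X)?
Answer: 3290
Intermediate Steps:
S(U) = -4 + U
E(X) = -4*X*(1 + X) (E(X) = -2*(X + X)*(X + X/X) = -2*2*X*(X + 1) = -2*2*X*(1 + X) = -4*X*(1 + X))
(-65 + S(-1))*(B(1, -3) + E(3)) = (-65 + (-4 - 1))*(1 - 4*3*(1 + 3)) = (-65 - 5)*(1 - 4*3*4) = -70*(1 - 48) = -70*(-47) = 3290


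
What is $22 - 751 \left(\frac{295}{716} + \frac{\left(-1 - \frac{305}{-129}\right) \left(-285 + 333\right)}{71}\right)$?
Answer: $- \frac{2142494285}{2185948} \approx -980.12$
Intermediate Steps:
$22 - 751 \left(\frac{295}{716} + \frac{\left(-1 - \frac{305}{-129}\right) \left(-285 + 333\right)}{71}\right) = 22 - 751 \left(295 \cdot \frac{1}{716} + \left(-1 - - \frac{305}{129}\right) 48 \cdot \frac{1}{71}\right) = 22 - 751 \left(\frac{295}{716} + \left(-1 + \frac{305}{129}\right) 48 \cdot \frac{1}{71}\right) = 22 - 751 \left(\frac{295}{716} + \frac{176}{129} \cdot 48 \cdot \frac{1}{71}\right) = 22 - 751 \left(\frac{295}{716} + \frac{2816}{43} \cdot \frac{1}{71}\right) = 22 - 751 \left(\frac{295}{716} + \frac{2816}{3053}\right) = 22 - \frac{2190585141}{2185948} = - \frac{2142494285}{2185948}$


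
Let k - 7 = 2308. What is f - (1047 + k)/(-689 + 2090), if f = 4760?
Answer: 6665398/1401 ≈ 4757.6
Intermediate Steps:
k = 2315 (k = 7 + 2308 = 2315)
f - (1047 + k)/(-689 + 2090) = 4760 - (1047 + 2315)/(-689 + 2090) = 4760 - 3362/1401 = 6665398/1401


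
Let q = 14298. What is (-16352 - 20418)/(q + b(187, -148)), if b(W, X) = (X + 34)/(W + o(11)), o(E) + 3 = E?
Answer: -1195025/464666 ≈ -2.5718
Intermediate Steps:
o(E) = -3 + E
b(W, X) = (34 + X)/(8 + W) (b(W, X) = (X + 34)/(W + (-3 + 11)) = (34 + X)/(W + 8) = (34 + X)/(8 + W))
(-16352 - 20418)/(q + b(187, -148)) = (-16352 - 20418)/(14298 + (34 - 148)/(8 + 187)) = -36770/(14298 - 114/195) = -36770/(14298 + (1/195)*(-114)) = -36770/(14298 - 38/65) = -36770/929332/65 = -36770*65/929332 = -1195025/464666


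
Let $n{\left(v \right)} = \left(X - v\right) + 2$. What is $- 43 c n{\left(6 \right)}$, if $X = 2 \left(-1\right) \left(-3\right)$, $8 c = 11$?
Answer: $- \frac{473}{4} \approx -118.25$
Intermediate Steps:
$c = \frac{11}{8}$ ($c = \frac{1}{8} \cdot 11 = \frac{11}{8} \approx 1.375$)
$X = 6$ ($X = \left(-2\right) \left(-3\right) = 6$)
$n{\left(v \right)} = 8 - v$ ($n{\left(v \right)} = \left(6 - v\right) + 2 = 8 - v$)
$- 43 c n{\left(6 \right)} = \left(-43\right) \frac{11}{8} \left(8 - 6\right) = - \frac{473 \left(8 - 6\right)}{8} = \left(- \frac{473}{8}\right) 2 = - \frac{473}{4}$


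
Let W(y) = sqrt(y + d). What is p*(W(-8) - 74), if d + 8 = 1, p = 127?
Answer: -9398 + 127*I*sqrt(15) ≈ -9398.0 + 491.87*I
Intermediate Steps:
d = -7 (d = -8 + 1 = -7)
W(y) = sqrt(-7 + y) (W(y) = sqrt(y - 7) = sqrt(-7 + y))
p*(W(-8) - 74) = 127*(sqrt(-7 - 8) - 74) = 127*(sqrt(-15) - 74) = 127*(I*sqrt(15) - 74) = 127*(-74 + I*sqrt(15)) = -9398 + 127*I*sqrt(15)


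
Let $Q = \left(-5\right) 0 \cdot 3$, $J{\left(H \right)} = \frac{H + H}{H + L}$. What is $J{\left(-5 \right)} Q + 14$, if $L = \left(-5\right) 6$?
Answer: $14$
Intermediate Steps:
$L = -30$
$J{\left(H \right)} = \frac{2 H}{-30 + H}$ ($J{\left(H \right)} = \frac{H + H}{H - 30} = \frac{2 H}{-30 + H}$)
$Q = 0$ ($Q = 0 \cdot 3 = 0$)
$J{\left(-5 \right)} Q + 14 = 2 \left(-5\right) \frac{1}{-30 - 5} \cdot 0 + 14 = 2 \left(-5\right) \frac{1}{-35} \cdot 0 + 14 = 2 \left(-5\right) \left(- \frac{1}{35}\right) 0 + 14 = \frac{2}{7} \cdot 0 + 14 = 0 + 14 = 14$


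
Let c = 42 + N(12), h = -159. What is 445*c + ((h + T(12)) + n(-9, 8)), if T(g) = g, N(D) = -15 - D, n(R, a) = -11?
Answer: 6517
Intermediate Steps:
c = 15 (c = 42 + (-15 - 1*12) = 42 + (-15 - 12) = 42 - 27 = 15)
445*c + ((h + T(12)) + n(-9, 8)) = 445*15 + ((-159 + 12) - 11) = 6675 + (-147 - 11) = 6675 - 158 = 6517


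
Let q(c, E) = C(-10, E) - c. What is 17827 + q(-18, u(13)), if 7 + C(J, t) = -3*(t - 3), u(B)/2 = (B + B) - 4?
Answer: 17715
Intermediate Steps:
u(B) = -8 + 4*B (u(B) = 2*((B + B) - 4) = 2*(2*B - 4) = 2*(-4 + 2*B) = -8 + 4*B)
C(J, t) = 2 - 3*t (C(J, t) = -7 - 3*(t - 3) = -7 - 3*(-3 + t) = -7 + (9 - 3*t) = 2 - 3*t)
q(c, E) = 2 - c - 3*E (q(c, E) = (2 - 3*E) - c = 2 - c - 3*E)
17827 + q(-18, u(13)) = 17827 + (2 - 1*(-18) - 3*(-8 + 4*13)) = 17827 + (2 + 18 - 3*(-8 + 52)) = 17827 + (2 + 18 - 3*44) = 17827 + (2 + 18 - 132) = 17827 - 112 = 17715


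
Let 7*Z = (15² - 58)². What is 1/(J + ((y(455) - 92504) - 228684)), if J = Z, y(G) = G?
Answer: -7/2217242 ≈ -3.1571e-6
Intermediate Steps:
Z = 27889/7 (Z = (15² - 58)²/7 = (225 - 58)²/7 = (⅐)*167² = (⅐)*27889 = 27889/7 ≈ 3984.1)
J = 27889/7 ≈ 3984.1
1/(J + ((y(455) - 92504) - 228684)) = 1/(27889/7 + ((455 - 92504) - 228684)) = 1/(27889/7 + (-92049 - 228684)) = 1/(27889/7 - 320733) = 1/(-2217242/7) = -7/2217242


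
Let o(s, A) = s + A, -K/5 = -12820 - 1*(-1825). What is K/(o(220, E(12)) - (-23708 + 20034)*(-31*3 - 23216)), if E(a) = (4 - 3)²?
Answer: -10995/17127409 ≈ -0.00064195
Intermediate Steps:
E(a) = 1 (E(a) = 1² = 1)
K = 54975 (K = -5*(-12820 - 1*(-1825)) = -5*(-12820 + 1825) = -5*(-10995) = 54975)
o(s, A) = A + s
K/(o(220, E(12)) - (-23708 + 20034)*(-31*3 - 23216)) = 54975/((1 + 220) - (-23708 + 20034)*(-31*3 - 23216)) = 54975/(221 - (-3674)*(-93 - 23216)) = 54975/(221 - (-3674)*(-23309)) = 54975/(221 - 1*85637266) = 54975/(221 - 85637266) = 54975/(-85637045) = 54975*(-1/85637045) = -10995/17127409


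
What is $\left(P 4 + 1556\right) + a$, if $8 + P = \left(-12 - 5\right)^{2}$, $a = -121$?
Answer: $2559$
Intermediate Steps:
$P = 281$ ($P = -8 + \left(-12 - 5\right)^{2} = -8 + \left(-17\right)^{2} = -8 + 289 = 281$)
$\left(P 4 + 1556\right) + a = \left(281 \cdot 4 + 1556\right) - 121 = \left(1124 + 1556\right) - 121 = 2680 - 121 = 2559$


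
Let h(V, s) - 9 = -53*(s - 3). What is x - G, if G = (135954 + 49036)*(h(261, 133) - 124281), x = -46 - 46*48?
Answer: 24263656126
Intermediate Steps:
h(V, s) = 168 - 53*s (h(V, s) = 9 - 53*(s - 3) = 9 - 53*(-3 + s) = 9 + (159 - 53*s) = 168 - 53*s)
x = -2254 (x = -46 - 2208 = -2254)
G = -24263658380 (G = (135954 + 49036)*((168 - 53*133) - 124281) = 184990*((168 - 7049) - 124281) = 184990*(-6881 - 124281) = 184990*(-131162) = -24263658380)
x - G = -2254 - 1*(-24263658380) = -2254 + 24263658380 = 24263656126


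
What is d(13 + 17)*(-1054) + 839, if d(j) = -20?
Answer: 21919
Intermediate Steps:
d(13 + 17)*(-1054) + 839 = -20*(-1054) + 839 = 21080 + 839 = 21919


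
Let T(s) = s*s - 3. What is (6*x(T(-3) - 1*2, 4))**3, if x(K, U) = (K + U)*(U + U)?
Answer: 56623104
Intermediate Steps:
T(s) = -3 + s**2 (T(s) = s**2 - 3 = -3 + s**2)
x(K, U) = 2*U*(K + U) (x(K, U) = (K + U)*(2*U) = 2*U*(K + U))
(6*x(T(-3) - 1*2, 4))**3 = (6*(2*4*(((-3 + (-3)**2) - 1*2) + 4)))**3 = (6*(2*4*(((-3 + 9) - 2) + 4)))**3 = (6*(2*4*((6 - 2) + 4)))**3 = (6*(2*4*(4 + 4)))**3 = (6*(2*4*8))**3 = (6*64)**3 = 384**3 = 56623104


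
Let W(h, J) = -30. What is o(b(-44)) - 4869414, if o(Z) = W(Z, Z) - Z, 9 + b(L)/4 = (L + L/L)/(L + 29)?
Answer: -73041292/15 ≈ -4.8694e+6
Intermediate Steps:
b(L) = -36 + 4*(1 + L)/(29 + L) (b(L) = -36 + 4*((L + L/L)/(L + 29)) = -36 + 4*((L + 1)/(29 + L)) = -36 + 4*((1 + L)/(29 + L)) = -36 + 4*(1 + L)/(29 + L))
o(Z) = -30 - Z
o(b(-44)) - 4869414 = (-30 - 16*(-65 - 2*(-44))/(29 - 44)) - 4869414 = (-30 - 16*(-65 + 88)/(-15)) - 4869414 = (-30 - 16*(-1)*23/15) - 4869414 = (-30 - 1*(-368/15)) - 4869414 = (-30 + 368/15) - 4869414 = -82/15 - 4869414 = -73041292/15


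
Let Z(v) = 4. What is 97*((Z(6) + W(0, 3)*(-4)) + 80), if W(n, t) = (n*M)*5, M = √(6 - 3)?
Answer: 8148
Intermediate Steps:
M = √3 ≈ 1.7320
W(n, t) = 5*n*√3 (W(n, t) = (n*√3)*5 = 5*n*√3)
97*((Z(6) + W(0, 3)*(-4)) + 80) = 97*((4 + (5*0*√3)*(-4)) + 80) = 97*((4 + 0*(-4)) + 80) = 97*((4 + 0) + 80) = 97*(4 + 80) = 97*84 = 8148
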